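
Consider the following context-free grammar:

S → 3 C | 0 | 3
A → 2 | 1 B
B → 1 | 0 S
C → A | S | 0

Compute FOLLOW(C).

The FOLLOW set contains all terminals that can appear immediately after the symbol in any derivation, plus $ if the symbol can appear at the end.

We compute FOLLOW(C) using the standard algorithm.
FOLLOW(S) starts with {$}.
FIRST(A) = {1, 2}
FIRST(B) = {0, 1}
FIRST(C) = {0, 1, 2, 3}
FIRST(S) = {0, 3}
FOLLOW(A) = {$}
FOLLOW(B) = {$}
FOLLOW(C) = {$}
FOLLOW(S) = {$}
Therefore, FOLLOW(C) = {$}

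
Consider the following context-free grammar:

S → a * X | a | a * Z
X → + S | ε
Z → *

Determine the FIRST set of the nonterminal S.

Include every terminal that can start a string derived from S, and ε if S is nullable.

We compute FIRST(S) using the standard algorithm.
FIRST(S) = {a}
FIRST(X) = {+, ε}
FIRST(Z) = {*}
Therefore, FIRST(S) = {a}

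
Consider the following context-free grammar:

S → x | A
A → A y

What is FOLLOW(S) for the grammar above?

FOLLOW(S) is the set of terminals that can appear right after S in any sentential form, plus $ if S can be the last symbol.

We compute FOLLOW(S) using the standard algorithm.
FOLLOW(S) starts with {$}.
FIRST(A) = {}
FIRST(S) = {x}
FOLLOW(A) = {$, y}
FOLLOW(S) = {$}
Therefore, FOLLOW(S) = {$}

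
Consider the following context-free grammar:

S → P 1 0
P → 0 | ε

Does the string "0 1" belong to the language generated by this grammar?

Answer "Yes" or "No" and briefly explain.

No - no valid derivation exists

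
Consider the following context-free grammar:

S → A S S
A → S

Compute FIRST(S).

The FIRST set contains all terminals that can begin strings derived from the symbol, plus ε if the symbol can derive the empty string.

We compute FIRST(S) using the standard algorithm.
FIRST(A) = {}
FIRST(S) = {}
Therefore, FIRST(S) = {}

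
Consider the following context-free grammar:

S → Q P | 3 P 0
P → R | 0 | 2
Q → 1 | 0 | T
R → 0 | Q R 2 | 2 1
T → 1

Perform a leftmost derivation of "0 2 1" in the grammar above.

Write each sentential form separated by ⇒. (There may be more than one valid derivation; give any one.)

S ⇒ Q P ⇒ 0 P ⇒ 0 R ⇒ 0 2 1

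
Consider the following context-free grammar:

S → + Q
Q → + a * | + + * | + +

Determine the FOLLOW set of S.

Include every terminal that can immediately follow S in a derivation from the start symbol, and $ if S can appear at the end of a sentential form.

We compute FOLLOW(S) using the standard algorithm.
FOLLOW(S) starts with {$}.
FIRST(Q) = {+}
FIRST(S) = {+}
FOLLOW(Q) = {$}
FOLLOW(S) = {$}
Therefore, FOLLOW(S) = {$}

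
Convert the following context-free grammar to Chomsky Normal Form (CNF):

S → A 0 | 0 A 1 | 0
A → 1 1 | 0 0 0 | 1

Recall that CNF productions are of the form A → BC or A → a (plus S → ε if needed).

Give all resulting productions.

T0 → 0; T1 → 1; S → 0; A → 1; S → A T0; S → T0 X0; X0 → A T1; A → T1 T1; A → T0 X1; X1 → T0 T0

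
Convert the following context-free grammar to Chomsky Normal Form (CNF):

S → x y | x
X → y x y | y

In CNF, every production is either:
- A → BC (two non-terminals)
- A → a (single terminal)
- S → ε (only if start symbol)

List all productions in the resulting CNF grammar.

TX → x; TY → y; S → x; X → y; S → TX TY; X → TY X0; X0 → TX TY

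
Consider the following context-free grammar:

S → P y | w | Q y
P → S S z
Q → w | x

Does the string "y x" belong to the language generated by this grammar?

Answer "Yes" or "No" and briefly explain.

No - no valid derivation exists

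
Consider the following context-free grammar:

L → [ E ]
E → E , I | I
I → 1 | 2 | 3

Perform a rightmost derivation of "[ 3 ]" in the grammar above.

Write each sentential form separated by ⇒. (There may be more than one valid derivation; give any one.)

L ⇒ [ E ] ⇒ [ I ] ⇒ [ 3 ]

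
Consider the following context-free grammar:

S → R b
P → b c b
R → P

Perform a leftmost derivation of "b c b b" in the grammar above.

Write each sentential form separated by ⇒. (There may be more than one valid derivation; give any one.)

S ⇒ R b ⇒ P b ⇒ b c b b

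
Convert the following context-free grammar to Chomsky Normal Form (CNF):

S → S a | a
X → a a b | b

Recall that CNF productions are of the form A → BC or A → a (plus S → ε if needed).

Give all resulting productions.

TA → a; S → a; TB → b; X → b; S → S TA; X → TA X0; X0 → TA TB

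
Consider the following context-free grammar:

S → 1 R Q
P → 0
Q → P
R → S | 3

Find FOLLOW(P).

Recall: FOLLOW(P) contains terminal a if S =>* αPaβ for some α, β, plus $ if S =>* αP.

We compute FOLLOW(P) using the standard algorithm.
FOLLOW(S) starts with {$}.
FIRST(P) = {0}
FIRST(Q) = {0}
FIRST(R) = {1, 3}
FIRST(S) = {1}
FOLLOW(P) = {$, 0}
FOLLOW(Q) = {$, 0}
FOLLOW(R) = {0}
FOLLOW(S) = {$, 0}
Therefore, FOLLOW(P) = {$, 0}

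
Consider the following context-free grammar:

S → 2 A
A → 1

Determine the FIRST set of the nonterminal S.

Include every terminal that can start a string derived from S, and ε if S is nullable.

We compute FIRST(S) using the standard algorithm.
FIRST(A) = {1}
FIRST(S) = {2}
Therefore, FIRST(S) = {2}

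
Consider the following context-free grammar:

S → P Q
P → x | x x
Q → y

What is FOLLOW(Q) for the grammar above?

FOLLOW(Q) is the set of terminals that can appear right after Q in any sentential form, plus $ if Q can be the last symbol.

We compute FOLLOW(Q) using the standard algorithm.
FOLLOW(S) starts with {$}.
FIRST(P) = {x}
FIRST(Q) = {y}
FIRST(S) = {x}
FOLLOW(P) = {y}
FOLLOW(Q) = {$}
FOLLOW(S) = {$}
Therefore, FOLLOW(Q) = {$}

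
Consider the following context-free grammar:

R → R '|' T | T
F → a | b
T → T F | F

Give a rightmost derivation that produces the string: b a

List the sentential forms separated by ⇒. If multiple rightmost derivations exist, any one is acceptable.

R ⇒ T ⇒ T F ⇒ T a ⇒ F a ⇒ b a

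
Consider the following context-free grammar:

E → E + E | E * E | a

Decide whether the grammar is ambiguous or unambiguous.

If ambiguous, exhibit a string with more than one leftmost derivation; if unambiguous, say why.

Ambiguous - the string 'a * a + a * a * a' has two distinct leftmost derivations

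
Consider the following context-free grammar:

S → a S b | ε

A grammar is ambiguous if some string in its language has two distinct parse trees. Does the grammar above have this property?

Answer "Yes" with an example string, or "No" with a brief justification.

No - the grammar is unambiguous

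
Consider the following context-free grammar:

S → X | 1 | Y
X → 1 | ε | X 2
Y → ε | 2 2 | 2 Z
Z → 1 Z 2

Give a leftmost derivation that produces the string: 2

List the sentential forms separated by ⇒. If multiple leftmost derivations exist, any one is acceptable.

S ⇒ X ⇒ X 2 ⇒ 2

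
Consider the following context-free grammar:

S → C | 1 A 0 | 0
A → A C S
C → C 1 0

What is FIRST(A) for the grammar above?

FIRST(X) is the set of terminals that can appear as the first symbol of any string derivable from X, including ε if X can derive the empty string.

We compute FIRST(A) using the standard algorithm.
FIRST(A) = {}
FIRST(C) = {}
FIRST(S) = {0, 1}
Therefore, FIRST(A) = {}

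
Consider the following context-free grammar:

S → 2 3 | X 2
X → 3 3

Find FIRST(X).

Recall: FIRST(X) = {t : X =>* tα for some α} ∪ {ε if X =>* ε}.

We compute FIRST(X) using the standard algorithm.
FIRST(S) = {2, 3}
FIRST(X) = {3}
Therefore, FIRST(X) = {3}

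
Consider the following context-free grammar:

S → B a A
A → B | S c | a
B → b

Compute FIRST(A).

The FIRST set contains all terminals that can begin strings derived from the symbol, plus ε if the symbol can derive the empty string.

We compute FIRST(A) using the standard algorithm.
FIRST(A) = {a, b}
FIRST(B) = {b}
FIRST(S) = {b}
Therefore, FIRST(A) = {a, b}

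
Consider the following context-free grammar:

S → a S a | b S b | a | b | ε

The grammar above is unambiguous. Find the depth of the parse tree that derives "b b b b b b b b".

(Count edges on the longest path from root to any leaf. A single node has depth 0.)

5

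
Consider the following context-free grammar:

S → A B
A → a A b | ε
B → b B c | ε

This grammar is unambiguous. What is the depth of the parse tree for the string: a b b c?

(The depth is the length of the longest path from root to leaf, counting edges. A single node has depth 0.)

3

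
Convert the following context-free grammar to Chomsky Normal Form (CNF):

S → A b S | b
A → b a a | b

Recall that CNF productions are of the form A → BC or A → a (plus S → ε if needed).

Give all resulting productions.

TB → b; S → b; TA → a; A → b; S → A X0; X0 → TB S; A → TB X1; X1 → TA TA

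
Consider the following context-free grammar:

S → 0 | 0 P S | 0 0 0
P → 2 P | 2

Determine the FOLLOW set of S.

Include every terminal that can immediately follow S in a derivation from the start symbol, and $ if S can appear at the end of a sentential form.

We compute FOLLOW(S) using the standard algorithm.
FOLLOW(S) starts with {$}.
FIRST(P) = {2}
FIRST(S) = {0}
FOLLOW(P) = {0}
FOLLOW(S) = {$}
Therefore, FOLLOW(S) = {$}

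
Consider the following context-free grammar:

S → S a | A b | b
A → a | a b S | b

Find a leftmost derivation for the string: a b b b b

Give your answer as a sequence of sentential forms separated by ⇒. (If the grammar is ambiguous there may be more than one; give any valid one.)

S ⇒ A b ⇒ a b S b ⇒ a b A b b ⇒ a b b b b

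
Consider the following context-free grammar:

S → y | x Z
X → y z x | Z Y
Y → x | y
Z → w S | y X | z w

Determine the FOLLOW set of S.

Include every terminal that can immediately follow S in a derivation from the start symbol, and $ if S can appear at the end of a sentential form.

We compute FOLLOW(S) using the standard algorithm.
FOLLOW(S) starts with {$}.
FIRST(S) = {x, y}
FIRST(X) = {w, y, z}
FIRST(Y) = {x, y}
FIRST(Z) = {w, y, z}
FOLLOW(S) = {$, x, y}
FOLLOW(X) = {$, x, y}
FOLLOW(Y) = {$, x, y}
FOLLOW(Z) = {$, x, y}
Therefore, FOLLOW(S) = {$, x, y}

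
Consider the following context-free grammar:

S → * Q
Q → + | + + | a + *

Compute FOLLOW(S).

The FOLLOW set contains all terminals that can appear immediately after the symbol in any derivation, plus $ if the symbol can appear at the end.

We compute FOLLOW(S) using the standard algorithm.
FOLLOW(S) starts with {$}.
FIRST(Q) = {+, a}
FIRST(S) = {*}
FOLLOW(Q) = {$}
FOLLOW(S) = {$}
Therefore, FOLLOW(S) = {$}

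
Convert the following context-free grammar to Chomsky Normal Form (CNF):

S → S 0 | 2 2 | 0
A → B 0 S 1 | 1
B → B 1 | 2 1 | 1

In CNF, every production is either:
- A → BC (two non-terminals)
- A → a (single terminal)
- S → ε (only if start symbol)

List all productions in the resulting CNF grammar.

T0 → 0; T2 → 2; S → 0; T1 → 1; A → 1; B → 1; S → S T0; S → T2 T2; A → B X0; X0 → T0 X1; X1 → S T1; B → B T1; B → T2 T1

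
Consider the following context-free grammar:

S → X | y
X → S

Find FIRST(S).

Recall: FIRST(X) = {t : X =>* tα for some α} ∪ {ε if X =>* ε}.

We compute FIRST(S) using the standard algorithm.
FIRST(S) = {y}
FIRST(X) = {y}
Therefore, FIRST(S) = {y}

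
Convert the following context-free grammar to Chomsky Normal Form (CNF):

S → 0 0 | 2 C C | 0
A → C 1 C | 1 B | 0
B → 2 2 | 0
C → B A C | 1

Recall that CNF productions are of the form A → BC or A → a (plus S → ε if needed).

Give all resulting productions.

T0 → 0; T2 → 2; S → 0; T1 → 1; A → 0; B → 0; C → 1; S → T0 T0; S → T2 X0; X0 → C C; A → C X1; X1 → T1 C; A → T1 B; B → T2 T2; C → B X2; X2 → A C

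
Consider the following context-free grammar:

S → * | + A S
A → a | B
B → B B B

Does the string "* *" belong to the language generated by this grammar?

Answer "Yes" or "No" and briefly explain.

No - no valid derivation exists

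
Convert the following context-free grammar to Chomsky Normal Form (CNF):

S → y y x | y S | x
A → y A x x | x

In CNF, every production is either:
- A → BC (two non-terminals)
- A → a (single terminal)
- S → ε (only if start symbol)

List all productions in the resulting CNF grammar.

TY → y; TX → x; S → x; A → x; S → TY X0; X0 → TY TX; S → TY S; A → TY X1; X1 → A X2; X2 → TX TX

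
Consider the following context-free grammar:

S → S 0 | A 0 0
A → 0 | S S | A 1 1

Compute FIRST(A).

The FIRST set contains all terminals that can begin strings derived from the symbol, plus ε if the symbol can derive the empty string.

We compute FIRST(A) using the standard algorithm.
FIRST(A) = {0}
FIRST(S) = {0}
Therefore, FIRST(A) = {0}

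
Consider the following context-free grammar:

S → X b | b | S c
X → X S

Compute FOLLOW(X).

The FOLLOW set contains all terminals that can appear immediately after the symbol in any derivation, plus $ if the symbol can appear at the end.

We compute FOLLOW(X) using the standard algorithm.
FOLLOW(S) starts with {$}.
FIRST(S) = {b}
FIRST(X) = {}
FOLLOW(S) = {$, b, c}
FOLLOW(X) = {b}
Therefore, FOLLOW(X) = {b}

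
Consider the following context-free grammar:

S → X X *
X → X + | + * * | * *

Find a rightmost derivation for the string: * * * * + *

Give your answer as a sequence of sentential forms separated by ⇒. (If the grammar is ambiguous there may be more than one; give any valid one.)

S ⇒ X X * ⇒ X X + * ⇒ X * * + * ⇒ * * * * + *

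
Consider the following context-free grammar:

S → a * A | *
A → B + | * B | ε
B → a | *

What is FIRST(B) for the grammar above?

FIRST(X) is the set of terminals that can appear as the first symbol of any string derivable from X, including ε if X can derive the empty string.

We compute FIRST(B) using the standard algorithm.
FIRST(A) = {*, a, ε}
FIRST(B) = {*, a}
FIRST(S) = {*, a}
Therefore, FIRST(B) = {*, a}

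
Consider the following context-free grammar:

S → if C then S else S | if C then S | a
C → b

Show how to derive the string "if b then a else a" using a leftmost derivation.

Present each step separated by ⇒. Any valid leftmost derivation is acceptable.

S ⇒ if C then S else S ⇒ if b then S else S ⇒ if b then a else S ⇒ if b then a else a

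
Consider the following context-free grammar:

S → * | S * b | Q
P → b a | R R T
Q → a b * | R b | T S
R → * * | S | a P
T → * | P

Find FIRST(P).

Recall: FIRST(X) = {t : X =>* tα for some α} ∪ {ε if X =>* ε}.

We compute FIRST(P) using the standard algorithm.
FIRST(P) = {*, a, b}
FIRST(Q) = {*, a, b}
FIRST(R) = {*, a, b}
FIRST(S) = {*, a, b}
FIRST(T) = {*, a, b}
Therefore, FIRST(P) = {*, a, b}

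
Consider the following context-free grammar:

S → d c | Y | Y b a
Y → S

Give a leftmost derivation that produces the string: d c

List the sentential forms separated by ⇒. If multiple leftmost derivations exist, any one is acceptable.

S ⇒ Y ⇒ S ⇒ Y ⇒ S ⇒ d c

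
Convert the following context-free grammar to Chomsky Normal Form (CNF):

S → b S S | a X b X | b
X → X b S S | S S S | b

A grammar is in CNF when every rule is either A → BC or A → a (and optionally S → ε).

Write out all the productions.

TB → b; TA → a; S → b; X → b; S → TB X0; X0 → S S; S → TA X1; X1 → X X2; X2 → TB X; X → X X3; X3 → TB X4; X4 → S S; X → S X5; X5 → S S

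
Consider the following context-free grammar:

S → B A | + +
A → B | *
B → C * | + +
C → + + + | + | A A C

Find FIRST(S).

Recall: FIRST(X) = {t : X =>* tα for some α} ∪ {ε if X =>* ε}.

We compute FIRST(S) using the standard algorithm.
FIRST(A) = {*, +}
FIRST(B) = {*, +}
FIRST(C) = {*, +}
FIRST(S) = {*, +}
Therefore, FIRST(S) = {*, +}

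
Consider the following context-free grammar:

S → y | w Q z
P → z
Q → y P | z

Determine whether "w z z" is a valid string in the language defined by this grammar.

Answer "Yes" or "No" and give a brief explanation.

Yes - a valid derivation exists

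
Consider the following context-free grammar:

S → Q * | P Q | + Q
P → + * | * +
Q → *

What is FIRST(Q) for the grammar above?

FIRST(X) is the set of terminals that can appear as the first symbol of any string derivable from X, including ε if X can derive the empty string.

We compute FIRST(Q) using the standard algorithm.
FIRST(P) = {*, +}
FIRST(Q) = {*}
FIRST(S) = {*, +}
Therefore, FIRST(Q) = {*}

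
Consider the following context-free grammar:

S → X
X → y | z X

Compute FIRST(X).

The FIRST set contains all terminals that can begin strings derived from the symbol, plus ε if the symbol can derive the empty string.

We compute FIRST(X) using the standard algorithm.
FIRST(S) = {y, z}
FIRST(X) = {y, z}
Therefore, FIRST(X) = {y, z}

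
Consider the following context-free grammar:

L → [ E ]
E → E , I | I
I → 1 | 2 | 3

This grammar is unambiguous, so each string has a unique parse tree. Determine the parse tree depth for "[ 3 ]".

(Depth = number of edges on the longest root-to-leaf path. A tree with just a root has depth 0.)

3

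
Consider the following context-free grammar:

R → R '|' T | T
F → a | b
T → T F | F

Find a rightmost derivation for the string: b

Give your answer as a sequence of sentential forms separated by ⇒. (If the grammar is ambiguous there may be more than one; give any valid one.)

R ⇒ T ⇒ F ⇒ b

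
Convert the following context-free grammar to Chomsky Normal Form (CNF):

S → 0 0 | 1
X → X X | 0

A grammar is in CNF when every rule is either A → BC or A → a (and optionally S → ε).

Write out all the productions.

T0 → 0; S → 1; X → 0; S → T0 T0; X → X X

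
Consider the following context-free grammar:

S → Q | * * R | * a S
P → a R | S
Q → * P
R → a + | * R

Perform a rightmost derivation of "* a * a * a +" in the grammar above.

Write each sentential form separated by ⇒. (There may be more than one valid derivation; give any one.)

S ⇒ * a S ⇒ * a Q ⇒ * a * P ⇒ * a * a R ⇒ * a * a * R ⇒ * a * a * a +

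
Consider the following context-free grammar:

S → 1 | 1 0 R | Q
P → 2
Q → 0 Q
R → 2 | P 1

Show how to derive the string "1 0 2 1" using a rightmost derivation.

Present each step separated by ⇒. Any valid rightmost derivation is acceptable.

S ⇒ 1 0 R ⇒ 1 0 P 1 ⇒ 1 0 2 1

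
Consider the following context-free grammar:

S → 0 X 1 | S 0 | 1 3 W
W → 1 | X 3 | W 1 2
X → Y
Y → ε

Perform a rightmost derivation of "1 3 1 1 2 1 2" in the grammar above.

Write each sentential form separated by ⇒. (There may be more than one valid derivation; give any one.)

S ⇒ 1 3 W ⇒ 1 3 W 1 2 ⇒ 1 3 W 1 2 1 2 ⇒ 1 3 1 1 2 1 2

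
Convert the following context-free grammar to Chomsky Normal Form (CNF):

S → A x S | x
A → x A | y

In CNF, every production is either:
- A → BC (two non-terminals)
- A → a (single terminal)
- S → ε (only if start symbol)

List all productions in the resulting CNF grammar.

TX → x; S → x; A → y; S → A X0; X0 → TX S; A → TX A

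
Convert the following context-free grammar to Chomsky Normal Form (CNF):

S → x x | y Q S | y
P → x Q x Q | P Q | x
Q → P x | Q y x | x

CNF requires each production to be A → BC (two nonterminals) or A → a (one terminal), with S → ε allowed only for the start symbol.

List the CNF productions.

TX → x; TY → y; S → y; P → x; Q → x; S → TX TX; S → TY X0; X0 → Q S; P → TX X1; X1 → Q X2; X2 → TX Q; P → P Q; Q → P TX; Q → Q X3; X3 → TY TX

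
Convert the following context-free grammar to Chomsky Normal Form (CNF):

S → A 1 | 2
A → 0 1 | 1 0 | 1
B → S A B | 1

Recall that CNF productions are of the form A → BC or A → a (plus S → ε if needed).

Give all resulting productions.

T1 → 1; S → 2; T0 → 0; A → 1; B → 1; S → A T1; A → T0 T1; A → T1 T0; B → S X0; X0 → A B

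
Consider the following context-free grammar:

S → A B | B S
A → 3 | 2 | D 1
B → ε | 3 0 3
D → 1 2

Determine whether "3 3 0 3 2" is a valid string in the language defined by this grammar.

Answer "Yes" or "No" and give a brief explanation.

No - no valid derivation exists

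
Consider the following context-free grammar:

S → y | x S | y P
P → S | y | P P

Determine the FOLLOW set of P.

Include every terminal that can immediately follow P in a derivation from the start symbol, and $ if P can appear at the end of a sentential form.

We compute FOLLOW(P) using the standard algorithm.
FOLLOW(S) starts with {$}.
FIRST(P) = {x, y}
FIRST(S) = {x, y}
FOLLOW(P) = {$, x, y}
FOLLOW(S) = {$, x, y}
Therefore, FOLLOW(P) = {$, x, y}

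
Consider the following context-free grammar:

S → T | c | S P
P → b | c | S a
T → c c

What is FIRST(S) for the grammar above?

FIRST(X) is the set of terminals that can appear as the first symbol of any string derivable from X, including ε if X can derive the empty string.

We compute FIRST(S) using the standard algorithm.
FIRST(P) = {b, c}
FIRST(S) = {c}
FIRST(T) = {c}
Therefore, FIRST(S) = {c}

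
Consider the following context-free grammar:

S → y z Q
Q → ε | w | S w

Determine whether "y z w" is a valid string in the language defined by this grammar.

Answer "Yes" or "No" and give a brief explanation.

Yes - a valid derivation exists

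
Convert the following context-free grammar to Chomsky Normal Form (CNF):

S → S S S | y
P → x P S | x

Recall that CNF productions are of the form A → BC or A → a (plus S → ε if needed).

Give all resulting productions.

S → y; TX → x; P → x; S → S X0; X0 → S S; P → TX X1; X1 → P S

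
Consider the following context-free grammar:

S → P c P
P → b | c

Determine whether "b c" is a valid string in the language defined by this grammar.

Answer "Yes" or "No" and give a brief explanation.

No - no valid derivation exists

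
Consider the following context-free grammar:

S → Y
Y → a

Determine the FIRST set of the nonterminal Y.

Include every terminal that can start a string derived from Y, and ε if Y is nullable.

We compute FIRST(Y) using the standard algorithm.
FIRST(S) = {a}
FIRST(Y) = {a}
Therefore, FIRST(Y) = {a}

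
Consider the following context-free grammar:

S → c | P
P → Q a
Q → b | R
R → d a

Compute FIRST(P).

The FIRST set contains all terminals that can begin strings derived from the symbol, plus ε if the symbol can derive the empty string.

We compute FIRST(P) using the standard algorithm.
FIRST(P) = {b, d}
FIRST(Q) = {b, d}
FIRST(R) = {d}
FIRST(S) = {b, c, d}
Therefore, FIRST(P) = {b, d}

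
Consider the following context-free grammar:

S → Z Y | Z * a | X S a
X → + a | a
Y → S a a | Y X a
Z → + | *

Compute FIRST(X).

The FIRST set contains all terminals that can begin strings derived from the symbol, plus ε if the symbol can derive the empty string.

We compute FIRST(X) using the standard algorithm.
FIRST(S) = {*, +, a}
FIRST(X) = {+, a}
FIRST(Y) = {*, +, a}
FIRST(Z) = {*, +}
Therefore, FIRST(X) = {+, a}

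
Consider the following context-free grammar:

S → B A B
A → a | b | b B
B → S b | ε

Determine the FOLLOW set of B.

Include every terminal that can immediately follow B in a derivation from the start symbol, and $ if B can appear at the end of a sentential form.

We compute FOLLOW(B) using the standard algorithm.
FOLLOW(S) starts with {$}.
FIRST(A) = {a, b}
FIRST(B) = {a, b, ε}
FIRST(S) = {a, b}
FOLLOW(A) = {$, a, b}
FOLLOW(B) = {$, a, b}
FOLLOW(S) = {$, b}
Therefore, FOLLOW(B) = {$, a, b}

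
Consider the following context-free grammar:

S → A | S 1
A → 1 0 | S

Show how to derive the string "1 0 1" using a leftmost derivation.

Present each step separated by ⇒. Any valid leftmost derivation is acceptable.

S ⇒ A ⇒ S ⇒ S 1 ⇒ A 1 ⇒ 1 0 1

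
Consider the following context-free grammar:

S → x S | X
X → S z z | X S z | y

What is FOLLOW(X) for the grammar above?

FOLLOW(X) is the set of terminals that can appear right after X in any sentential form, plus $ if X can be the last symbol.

We compute FOLLOW(X) using the standard algorithm.
FOLLOW(S) starts with {$}.
FIRST(S) = {x, y}
FIRST(X) = {x, y}
FOLLOW(S) = {$, z}
FOLLOW(X) = {$, x, y, z}
Therefore, FOLLOW(X) = {$, x, y, z}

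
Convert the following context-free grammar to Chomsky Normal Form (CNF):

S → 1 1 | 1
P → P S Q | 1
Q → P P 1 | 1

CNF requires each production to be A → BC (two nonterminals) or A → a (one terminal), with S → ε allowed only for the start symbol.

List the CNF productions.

T1 → 1; S → 1; P → 1; Q → 1; S → T1 T1; P → P X0; X0 → S Q; Q → P X1; X1 → P T1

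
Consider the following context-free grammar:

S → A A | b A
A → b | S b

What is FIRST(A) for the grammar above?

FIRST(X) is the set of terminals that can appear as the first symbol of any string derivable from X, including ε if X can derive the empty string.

We compute FIRST(A) using the standard algorithm.
FIRST(A) = {b}
FIRST(S) = {b}
Therefore, FIRST(A) = {b}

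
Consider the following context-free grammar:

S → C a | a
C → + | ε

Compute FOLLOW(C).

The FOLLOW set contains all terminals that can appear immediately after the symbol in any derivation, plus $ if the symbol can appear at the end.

We compute FOLLOW(C) using the standard algorithm.
FOLLOW(S) starts with {$}.
FIRST(C) = {+, ε}
FIRST(S) = {+, a}
FOLLOW(C) = {a}
FOLLOW(S) = {$}
Therefore, FOLLOW(C) = {a}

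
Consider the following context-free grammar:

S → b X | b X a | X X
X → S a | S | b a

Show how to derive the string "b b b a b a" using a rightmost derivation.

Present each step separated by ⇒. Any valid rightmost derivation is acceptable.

S ⇒ b X ⇒ b S ⇒ b b X ⇒ b b S ⇒ b b X X ⇒ b b X b a ⇒ b b b a b a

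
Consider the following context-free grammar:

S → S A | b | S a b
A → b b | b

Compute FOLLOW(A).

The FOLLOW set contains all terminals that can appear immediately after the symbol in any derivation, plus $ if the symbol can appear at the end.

We compute FOLLOW(A) using the standard algorithm.
FOLLOW(S) starts with {$}.
FIRST(A) = {b}
FIRST(S) = {b}
FOLLOW(A) = {$, a, b}
FOLLOW(S) = {$, a, b}
Therefore, FOLLOW(A) = {$, a, b}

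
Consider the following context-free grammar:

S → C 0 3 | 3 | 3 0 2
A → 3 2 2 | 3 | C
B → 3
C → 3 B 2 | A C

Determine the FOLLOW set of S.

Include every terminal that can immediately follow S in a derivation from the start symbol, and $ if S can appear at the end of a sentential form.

We compute FOLLOW(S) using the standard algorithm.
FOLLOW(S) starts with {$}.
FIRST(A) = {3}
FIRST(B) = {3}
FIRST(C) = {3}
FIRST(S) = {3}
FOLLOW(A) = {3}
FOLLOW(B) = {2}
FOLLOW(C) = {0, 3}
FOLLOW(S) = {$}
Therefore, FOLLOW(S) = {$}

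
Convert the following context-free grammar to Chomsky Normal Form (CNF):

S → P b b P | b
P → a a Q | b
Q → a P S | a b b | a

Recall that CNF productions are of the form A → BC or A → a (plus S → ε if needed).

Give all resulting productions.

TB → b; S → b; TA → a; P → b; Q → a; S → P X0; X0 → TB X1; X1 → TB P; P → TA X2; X2 → TA Q; Q → TA X3; X3 → P S; Q → TA X4; X4 → TB TB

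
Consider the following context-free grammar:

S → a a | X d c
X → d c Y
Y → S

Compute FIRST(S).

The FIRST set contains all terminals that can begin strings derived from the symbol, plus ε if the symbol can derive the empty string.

We compute FIRST(S) using the standard algorithm.
FIRST(S) = {a, d}
FIRST(X) = {d}
FIRST(Y) = {a, d}
Therefore, FIRST(S) = {a, d}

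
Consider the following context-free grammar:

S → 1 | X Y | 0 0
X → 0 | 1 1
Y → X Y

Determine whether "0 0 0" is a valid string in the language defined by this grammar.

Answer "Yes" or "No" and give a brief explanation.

No - no valid derivation exists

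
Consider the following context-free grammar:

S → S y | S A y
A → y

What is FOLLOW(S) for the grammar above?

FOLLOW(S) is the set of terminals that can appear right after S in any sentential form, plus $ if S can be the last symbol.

We compute FOLLOW(S) using the standard algorithm.
FOLLOW(S) starts with {$}.
FIRST(A) = {y}
FIRST(S) = {}
FOLLOW(A) = {y}
FOLLOW(S) = {$, y}
Therefore, FOLLOW(S) = {$, y}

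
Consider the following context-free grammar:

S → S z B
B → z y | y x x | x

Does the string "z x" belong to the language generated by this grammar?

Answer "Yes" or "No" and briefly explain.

No - no valid derivation exists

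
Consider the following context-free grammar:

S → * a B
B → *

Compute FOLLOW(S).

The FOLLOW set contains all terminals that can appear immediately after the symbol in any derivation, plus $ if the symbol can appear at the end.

We compute FOLLOW(S) using the standard algorithm.
FOLLOW(S) starts with {$}.
FIRST(B) = {*}
FIRST(S) = {*}
FOLLOW(B) = {$}
FOLLOW(S) = {$}
Therefore, FOLLOW(S) = {$}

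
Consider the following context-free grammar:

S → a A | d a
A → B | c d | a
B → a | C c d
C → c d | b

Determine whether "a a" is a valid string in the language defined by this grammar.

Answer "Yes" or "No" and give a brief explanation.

Yes - a valid derivation exists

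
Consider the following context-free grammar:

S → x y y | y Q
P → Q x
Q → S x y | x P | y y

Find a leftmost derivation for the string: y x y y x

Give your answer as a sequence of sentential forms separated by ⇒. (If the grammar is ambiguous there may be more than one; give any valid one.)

S ⇒ y Q ⇒ y x P ⇒ y x Q x ⇒ y x y y x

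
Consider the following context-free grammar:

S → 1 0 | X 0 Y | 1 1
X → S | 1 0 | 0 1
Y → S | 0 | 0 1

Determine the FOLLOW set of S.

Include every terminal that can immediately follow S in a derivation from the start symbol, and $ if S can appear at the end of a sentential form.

We compute FOLLOW(S) using the standard algorithm.
FOLLOW(S) starts with {$}.
FIRST(S) = {0, 1}
FIRST(X) = {0, 1}
FIRST(Y) = {0, 1}
FOLLOW(S) = {$, 0}
FOLLOW(X) = {0}
FOLLOW(Y) = {$, 0}
Therefore, FOLLOW(S) = {$, 0}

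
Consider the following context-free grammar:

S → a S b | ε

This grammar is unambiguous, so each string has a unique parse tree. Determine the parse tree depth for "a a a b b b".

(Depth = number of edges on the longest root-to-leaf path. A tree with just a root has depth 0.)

4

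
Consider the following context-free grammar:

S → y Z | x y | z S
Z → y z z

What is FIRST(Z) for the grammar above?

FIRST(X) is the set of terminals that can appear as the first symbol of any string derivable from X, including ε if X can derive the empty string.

We compute FIRST(Z) using the standard algorithm.
FIRST(S) = {x, y, z}
FIRST(Z) = {y}
Therefore, FIRST(Z) = {y}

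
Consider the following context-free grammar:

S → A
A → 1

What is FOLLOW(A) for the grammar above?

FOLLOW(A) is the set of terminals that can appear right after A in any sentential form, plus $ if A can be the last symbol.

We compute FOLLOW(A) using the standard algorithm.
FOLLOW(S) starts with {$}.
FIRST(A) = {1}
FIRST(S) = {1}
FOLLOW(A) = {$}
FOLLOW(S) = {$}
Therefore, FOLLOW(A) = {$}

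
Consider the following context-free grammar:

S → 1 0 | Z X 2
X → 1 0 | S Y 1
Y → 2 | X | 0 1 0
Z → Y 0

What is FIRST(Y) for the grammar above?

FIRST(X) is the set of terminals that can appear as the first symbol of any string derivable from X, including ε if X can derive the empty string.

We compute FIRST(Y) using the standard algorithm.
FIRST(S) = {0, 1, 2}
FIRST(X) = {0, 1, 2}
FIRST(Y) = {0, 1, 2}
FIRST(Z) = {0, 1, 2}
Therefore, FIRST(Y) = {0, 1, 2}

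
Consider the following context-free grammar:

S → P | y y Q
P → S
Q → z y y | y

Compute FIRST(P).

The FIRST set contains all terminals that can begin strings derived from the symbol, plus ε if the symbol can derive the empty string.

We compute FIRST(P) using the standard algorithm.
FIRST(P) = {y}
FIRST(Q) = {y, z}
FIRST(S) = {y}
Therefore, FIRST(P) = {y}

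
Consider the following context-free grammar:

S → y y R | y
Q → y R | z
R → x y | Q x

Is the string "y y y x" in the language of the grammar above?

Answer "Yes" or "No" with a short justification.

No - no valid derivation exists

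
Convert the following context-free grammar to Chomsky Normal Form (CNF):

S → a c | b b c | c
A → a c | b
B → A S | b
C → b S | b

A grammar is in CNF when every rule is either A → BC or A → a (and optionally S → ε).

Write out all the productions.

TA → a; TC → c; TB → b; S → c; A → b; B → b; C → b; S → TA TC; S → TB X0; X0 → TB TC; A → TA TC; B → A S; C → TB S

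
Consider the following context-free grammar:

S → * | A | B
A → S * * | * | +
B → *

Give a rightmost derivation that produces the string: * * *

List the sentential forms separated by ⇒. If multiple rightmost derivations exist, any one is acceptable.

S ⇒ A ⇒ S * * ⇒ * * *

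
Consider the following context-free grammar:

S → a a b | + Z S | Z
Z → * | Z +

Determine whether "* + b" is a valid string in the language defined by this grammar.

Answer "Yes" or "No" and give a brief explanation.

No - no valid derivation exists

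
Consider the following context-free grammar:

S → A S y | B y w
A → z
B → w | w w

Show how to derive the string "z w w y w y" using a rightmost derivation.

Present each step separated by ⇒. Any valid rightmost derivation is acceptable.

S ⇒ A S y ⇒ A B y w y ⇒ A w w y w y ⇒ z w w y w y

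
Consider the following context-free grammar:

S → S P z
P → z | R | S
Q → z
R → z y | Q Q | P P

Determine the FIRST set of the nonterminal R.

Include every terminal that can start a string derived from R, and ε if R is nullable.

We compute FIRST(R) using the standard algorithm.
FIRST(P) = {z}
FIRST(Q) = {z}
FIRST(R) = {z}
FIRST(S) = {}
Therefore, FIRST(R) = {z}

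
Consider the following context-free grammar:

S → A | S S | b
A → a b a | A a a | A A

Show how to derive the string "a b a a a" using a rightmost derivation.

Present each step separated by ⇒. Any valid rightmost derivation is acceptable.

S ⇒ A ⇒ A a a ⇒ a b a a a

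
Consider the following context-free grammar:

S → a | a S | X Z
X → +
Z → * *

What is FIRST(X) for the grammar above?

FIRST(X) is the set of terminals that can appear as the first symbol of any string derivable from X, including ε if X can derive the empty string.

We compute FIRST(X) using the standard algorithm.
FIRST(S) = {+, a}
FIRST(X) = {+}
FIRST(Z) = {*}
Therefore, FIRST(X) = {+}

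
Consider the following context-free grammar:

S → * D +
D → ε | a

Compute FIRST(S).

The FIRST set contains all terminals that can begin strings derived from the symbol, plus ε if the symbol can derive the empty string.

We compute FIRST(S) using the standard algorithm.
FIRST(D) = {a, ε}
FIRST(S) = {*}
Therefore, FIRST(S) = {*}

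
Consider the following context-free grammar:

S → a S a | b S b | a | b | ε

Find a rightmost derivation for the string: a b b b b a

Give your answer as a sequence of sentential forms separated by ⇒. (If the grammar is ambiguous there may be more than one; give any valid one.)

S ⇒ a S a ⇒ a b S b a ⇒ a b b S b b a ⇒ a b b b b a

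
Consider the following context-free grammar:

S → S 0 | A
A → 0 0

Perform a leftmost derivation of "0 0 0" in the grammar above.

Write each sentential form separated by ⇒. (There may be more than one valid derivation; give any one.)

S ⇒ S 0 ⇒ A 0 ⇒ 0 0 0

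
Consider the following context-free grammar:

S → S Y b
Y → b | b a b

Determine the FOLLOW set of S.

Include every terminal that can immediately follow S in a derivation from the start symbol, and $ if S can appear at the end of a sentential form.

We compute FOLLOW(S) using the standard algorithm.
FOLLOW(S) starts with {$}.
FIRST(S) = {}
FIRST(Y) = {b}
FOLLOW(S) = {$, b}
FOLLOW(Y) = {b}
Therefore, FOLLOW(S) = {$, b}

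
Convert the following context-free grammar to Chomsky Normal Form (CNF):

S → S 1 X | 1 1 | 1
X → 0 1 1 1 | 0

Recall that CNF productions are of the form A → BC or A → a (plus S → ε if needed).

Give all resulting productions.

T1 → 1; S → 1; T0 → 0; X → 0; S → S X0; X0 → T1 X; S → T1 T1; X → T0 X1; X1 → T1 X2; X2 → T1 T1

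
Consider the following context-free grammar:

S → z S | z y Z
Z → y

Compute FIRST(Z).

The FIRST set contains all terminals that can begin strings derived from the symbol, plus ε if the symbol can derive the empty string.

We compute FIRST(Z) using the standard algorithm.
FIRST(S) = {z}
FIRST(Z) = {y}
Therefore, FIRST(Z) = {y}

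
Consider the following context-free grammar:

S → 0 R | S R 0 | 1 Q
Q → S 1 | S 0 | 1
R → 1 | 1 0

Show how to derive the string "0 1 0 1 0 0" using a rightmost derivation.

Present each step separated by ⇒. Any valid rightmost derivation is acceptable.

S ⇒ S R 0 ⇒ S 1 0 0 ⇒ 0 R 1 0 0 ⇒ 0 1 0 1 0 0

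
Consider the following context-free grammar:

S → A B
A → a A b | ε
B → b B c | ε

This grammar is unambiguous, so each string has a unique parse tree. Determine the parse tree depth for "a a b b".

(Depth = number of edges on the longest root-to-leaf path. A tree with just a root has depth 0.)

4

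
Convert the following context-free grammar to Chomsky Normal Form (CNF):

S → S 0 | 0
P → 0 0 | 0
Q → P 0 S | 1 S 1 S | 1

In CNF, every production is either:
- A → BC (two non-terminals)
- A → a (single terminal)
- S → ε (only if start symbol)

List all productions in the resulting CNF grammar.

T0 → 0; S → 0; P → 0; T1 → 1; Q → 1; S → S T0; P → T0 T0; Q → P X0; X0 → T0 S; Q → T1 X1; X1 → S X2; X2 → T1 S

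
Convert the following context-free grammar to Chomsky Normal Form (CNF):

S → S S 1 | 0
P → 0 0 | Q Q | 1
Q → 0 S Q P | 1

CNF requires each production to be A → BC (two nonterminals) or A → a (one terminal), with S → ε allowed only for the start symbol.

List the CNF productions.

T1 → 1; S → 0; T0 → 0; P → 1; Q → 1; S → S X0; X0 → S T1; P → T0 T0; P → Q Q; Q → T0 X1; X1 → S X2; X2 → Q P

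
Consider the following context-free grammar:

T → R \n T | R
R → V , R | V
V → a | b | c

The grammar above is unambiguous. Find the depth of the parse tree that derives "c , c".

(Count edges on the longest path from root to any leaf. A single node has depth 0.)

4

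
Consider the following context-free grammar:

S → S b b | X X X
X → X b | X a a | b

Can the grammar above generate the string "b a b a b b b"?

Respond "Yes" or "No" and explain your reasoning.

No - no valid derivation exists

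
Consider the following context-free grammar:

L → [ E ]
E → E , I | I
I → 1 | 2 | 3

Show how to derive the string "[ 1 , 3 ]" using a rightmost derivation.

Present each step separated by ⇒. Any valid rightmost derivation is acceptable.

L ⇒ [ E ] ⇒ [ E , I ] ⇒ [ E , 3 ] ⇒ [ I , 3 ] ⇒ [ 1 , 3 ]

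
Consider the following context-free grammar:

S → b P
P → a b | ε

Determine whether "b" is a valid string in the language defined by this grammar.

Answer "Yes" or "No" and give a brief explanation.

Yes - a valid derivation exists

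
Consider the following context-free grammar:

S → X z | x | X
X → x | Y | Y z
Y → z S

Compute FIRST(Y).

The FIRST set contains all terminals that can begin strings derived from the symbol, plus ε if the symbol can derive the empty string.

We compute FIRST(Y) using the standard algorithm.
FIRST(S) = {x, z}
FIRST(X) = {x, z}
FIRST(Y) = {z}
Therefore, FIRST(Y) = {z}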